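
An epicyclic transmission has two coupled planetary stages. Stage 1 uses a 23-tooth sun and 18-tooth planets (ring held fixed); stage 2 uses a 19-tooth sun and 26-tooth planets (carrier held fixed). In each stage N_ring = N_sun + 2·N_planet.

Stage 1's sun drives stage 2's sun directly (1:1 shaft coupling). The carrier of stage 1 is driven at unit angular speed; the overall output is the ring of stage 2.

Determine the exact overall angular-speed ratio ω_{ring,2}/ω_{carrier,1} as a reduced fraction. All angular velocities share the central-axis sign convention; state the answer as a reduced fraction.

Stage 1: N_ring = 23 + 2·18 = 59
Stage 1: 23(ω_s−ω_c) = −59(ω_r−ω_c),  ω_r=0, ω_c=1
Stage 1: ω_s = 1 − (59/23)(0−1) = 82/23
  ⇒ ω_s¹/ω_c¹ = 82/23
Stage 2: N_ring = 19 + 2·26 = 71
Stage 2: 19(ω_s−ω_c) = −71(ω_r−ω_c),  ω_c=0, ω_s=1
Stage 2: ω_r = 0 − (19/71)(1−0) = -19/71
  ⇒ ω_r²/ω_s² = -19/71
Coupling ω_s² = ω_s¹ ⇒ overall = 82/23 × -19/71 = -1558/1633

-1558/1633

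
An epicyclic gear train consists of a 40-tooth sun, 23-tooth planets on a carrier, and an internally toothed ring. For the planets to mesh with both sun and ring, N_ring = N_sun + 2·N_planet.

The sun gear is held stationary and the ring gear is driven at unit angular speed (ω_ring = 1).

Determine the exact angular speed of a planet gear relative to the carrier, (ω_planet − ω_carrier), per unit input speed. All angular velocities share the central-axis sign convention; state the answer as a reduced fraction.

1720/1449

N_ring = 40 + 2·23 = 86
40(ω_s−ω_c) = −86(ω_r−ω_c),  ω_s=0, ω_r=1
40(0−ω_c) = −86(1−ω_c)  ⇒  126ω_c = 86  ⇒  ω_c = 43/63
sun–planet: 40·(0−43/63) = −23·(ω_p−ω_c)  ⇒  ω_p−ω_c = −(40/23)·(-43/63) = 1720/1449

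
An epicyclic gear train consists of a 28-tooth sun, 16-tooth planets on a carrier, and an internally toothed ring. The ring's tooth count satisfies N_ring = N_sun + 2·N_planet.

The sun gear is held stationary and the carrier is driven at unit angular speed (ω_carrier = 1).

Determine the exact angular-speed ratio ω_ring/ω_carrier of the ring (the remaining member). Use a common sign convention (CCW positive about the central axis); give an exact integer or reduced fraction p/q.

22/15

N_ring = 28 + 2·16 = 60
28(ω_s−ω_c) = −60(ω_r−ω_c),  ω_s=0, ω_c=1
ω_r = 1 − (28/60)(0−1) = 22/15
ω_r/ω_c = 22/15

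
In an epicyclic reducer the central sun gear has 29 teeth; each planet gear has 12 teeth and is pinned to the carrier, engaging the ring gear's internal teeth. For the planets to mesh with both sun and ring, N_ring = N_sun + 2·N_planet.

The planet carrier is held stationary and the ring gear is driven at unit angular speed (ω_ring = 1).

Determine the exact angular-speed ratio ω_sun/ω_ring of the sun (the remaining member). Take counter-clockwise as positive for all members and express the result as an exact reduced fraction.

N_ring = 29 + 2·12 = 53
29(ω_s−ω_c) = −53(ω_r−ω_c),  ω_c=0, ω_r=1
ω_s = 0 − (53/29)(1−0) = -53/29
ω_s/ω_r = -53/29

-53/29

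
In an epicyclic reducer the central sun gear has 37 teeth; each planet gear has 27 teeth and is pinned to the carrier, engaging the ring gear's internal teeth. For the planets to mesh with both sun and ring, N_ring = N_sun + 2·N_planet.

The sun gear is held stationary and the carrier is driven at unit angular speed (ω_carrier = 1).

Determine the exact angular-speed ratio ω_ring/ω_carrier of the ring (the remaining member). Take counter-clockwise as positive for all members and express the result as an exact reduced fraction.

N_ring = 37 + 2·27 = 91
37(ω_s−ω_c) = −91(ω_r−ω_c),  ω_s=0, ω_c=1
ω_r = 1 − (37/91)(0−1) = 128/91
ω_r/ω_c = 128/91

128/91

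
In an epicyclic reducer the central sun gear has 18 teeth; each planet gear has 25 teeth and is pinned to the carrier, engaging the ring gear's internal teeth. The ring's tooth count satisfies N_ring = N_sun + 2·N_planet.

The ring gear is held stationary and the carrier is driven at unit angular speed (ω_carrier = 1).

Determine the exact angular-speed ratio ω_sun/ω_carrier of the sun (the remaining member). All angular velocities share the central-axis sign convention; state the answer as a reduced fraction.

43/9

N_ring = 18 + 2·25 = 68
18(ω_s−ω_c) = −68(ω_r−ω_c),  ω_r=0, ω_c=1
ω_s = 1 − (68/18)(0−1) = 43/9
ω_s/ω_c = 43/9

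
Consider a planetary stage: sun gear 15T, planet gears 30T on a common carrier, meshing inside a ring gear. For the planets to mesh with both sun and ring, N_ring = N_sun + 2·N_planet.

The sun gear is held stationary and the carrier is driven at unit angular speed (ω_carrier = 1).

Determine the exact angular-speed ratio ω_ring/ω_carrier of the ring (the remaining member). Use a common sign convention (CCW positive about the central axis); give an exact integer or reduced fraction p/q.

N_ring = 15 + 2·30 = 75
15(ω_s−ω_c) = −75(ω_r−ω_c),  ω_s=0, ω_c=1
ω_r = 1 − (15/75)(0−1) = 6/5
ω_r/ω_c = 6/5

6/5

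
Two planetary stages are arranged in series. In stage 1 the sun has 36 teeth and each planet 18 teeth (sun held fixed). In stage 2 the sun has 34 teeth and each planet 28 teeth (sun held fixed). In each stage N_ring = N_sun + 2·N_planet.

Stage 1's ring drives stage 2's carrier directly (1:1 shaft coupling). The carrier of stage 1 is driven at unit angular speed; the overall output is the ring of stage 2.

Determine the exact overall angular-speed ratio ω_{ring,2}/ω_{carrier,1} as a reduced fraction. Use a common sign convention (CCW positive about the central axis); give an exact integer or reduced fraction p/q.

31/15

Stage 1: N_ring = 36 + 2·18 = 72
Stage 1: 36(ω_s−ω_c) = −72(ω_r−ω_c),  ω_s=0, ω_c=1
Stage 1: ω_r = 1 − (36/72)(0−1) = 3/2
  ⇒ ω_r¹/ω_c¹ = 3/2
Stage 2: N_ring = 34 + 2·28 = 90
Stage 2: 34(ω_s−ω_c) = −90(ω_r−ω_c),  ω_s=0, ω_c=1
Stage 2: ω_r = 1 − (34/90)(0−1) = 62/45
  ⇒ ω_r²/ω_c² = 62/45
Coupling ω_c² = ω_r¹ ⇒ overall = 3/2 × 62/45 = 31/15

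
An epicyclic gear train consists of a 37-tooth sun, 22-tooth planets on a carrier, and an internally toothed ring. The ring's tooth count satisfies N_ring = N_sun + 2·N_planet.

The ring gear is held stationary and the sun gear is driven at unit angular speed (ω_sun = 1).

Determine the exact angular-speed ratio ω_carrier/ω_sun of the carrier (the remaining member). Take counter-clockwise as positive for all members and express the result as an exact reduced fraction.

37/118

N_ring = 37 + 2·22 = 81
37(ω_s−ω_c) = −81(ω_r−ω_c),  ω_r=0, ω_s=1
37(1−ω_c) = −81(0−ω_c)  ⇒  118ω_c = 37  ⇒  ω_c = 37/118
ω_c/ω_s = 37/118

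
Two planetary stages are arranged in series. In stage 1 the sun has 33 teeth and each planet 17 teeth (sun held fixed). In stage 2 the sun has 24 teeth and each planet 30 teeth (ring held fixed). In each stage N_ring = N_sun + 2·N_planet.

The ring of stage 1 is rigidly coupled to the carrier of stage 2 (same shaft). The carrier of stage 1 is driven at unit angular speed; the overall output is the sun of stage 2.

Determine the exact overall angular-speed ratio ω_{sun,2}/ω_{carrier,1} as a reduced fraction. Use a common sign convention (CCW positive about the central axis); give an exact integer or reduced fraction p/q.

Stage 1: N_ring = 33 + 2·17 = 67
Stage 1: 33(ω_s−ω_c) = −67(ω_r−ω_c),  ω_s=0, ω_c=1
Stage 1: ω_r = 1 − (33/67)(0−1) = 100/67
  ⇒ ω_r¹/ω_c¹ = 100/67
Stage 2: N_ring = 24 + 2·30 = 84
Stage 2: 24(ω_s−ω_c) = −84(ω_r−ω_c),  ω_r=0, ω_c=1
Stage 2: ω_s = 1 − (84/24)(0−1) = 9/2
  ⇒ ω_s²/ω_c² = 9/2
Coupling ω_c² = ω_r¹ ⇒ overall = 100/67 × 9/2 = 450/67

450/67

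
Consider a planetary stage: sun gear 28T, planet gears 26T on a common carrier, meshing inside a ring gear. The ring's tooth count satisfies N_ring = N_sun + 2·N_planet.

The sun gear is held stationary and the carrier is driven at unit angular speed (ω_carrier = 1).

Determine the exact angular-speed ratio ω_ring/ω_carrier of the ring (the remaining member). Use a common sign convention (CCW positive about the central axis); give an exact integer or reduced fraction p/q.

N_ring = 28 + 2·26 = 80
28(ω_s−ω_c) = −80(ω_r−ω_c),  ω_s=0, ω_c=1
ω_r = 1 − (28/80)(0−1) = 27/20
ω_r/ω_c = 27/20

27/20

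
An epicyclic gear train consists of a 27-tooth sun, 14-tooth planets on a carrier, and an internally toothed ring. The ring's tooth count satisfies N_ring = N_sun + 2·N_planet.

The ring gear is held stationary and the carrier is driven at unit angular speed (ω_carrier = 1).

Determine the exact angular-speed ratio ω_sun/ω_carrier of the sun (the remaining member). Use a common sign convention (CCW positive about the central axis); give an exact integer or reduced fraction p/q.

82/27

N_ring = 27 + 2·14 = 55
27(ω_s−ω_c) = −55(ω_r−ω_c),  ω_r=0, ω_c=1
ω_s = 1 − (55/27)(0−1) = 82/27
ω_s/ω_c = 82/27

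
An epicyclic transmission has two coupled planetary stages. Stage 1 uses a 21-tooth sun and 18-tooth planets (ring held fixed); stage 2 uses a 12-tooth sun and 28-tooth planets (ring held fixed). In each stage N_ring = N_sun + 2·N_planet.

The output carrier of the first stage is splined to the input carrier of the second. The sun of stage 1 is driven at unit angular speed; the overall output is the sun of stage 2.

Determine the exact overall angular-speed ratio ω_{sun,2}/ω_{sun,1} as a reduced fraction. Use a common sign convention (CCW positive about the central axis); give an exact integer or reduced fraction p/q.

70/39

Stage 1: N_ring = 21 + 2·18 = 57
Stage 1: 21(ω_s−ω_c) = −57(ω_r−ω_c),  ω_r=0, ω_s=1
Stage 1: 21(1−ω_c) = −57(0−ω_c)  ⇒  78ω_c = 21  ⇒  ω_c = 7/26
  ⇒ ω_c¹/ω_s¹ = 7/26
Stage 2: N_ring = 12 + 2·28 = 68
Stage 2: 12(ω_s−ω_c) = −68(ω_r−ω_c),  ω_r=0, ω_c=1
Stage 2: ω_s = 1 − (68/12)(0−1) = 20/3
  ⇒ ω_s²/ω_c² = 20/3
Coupling ω_c² = ω_c¹ ⇒ overall = 7/26 × 20/3 = 70/39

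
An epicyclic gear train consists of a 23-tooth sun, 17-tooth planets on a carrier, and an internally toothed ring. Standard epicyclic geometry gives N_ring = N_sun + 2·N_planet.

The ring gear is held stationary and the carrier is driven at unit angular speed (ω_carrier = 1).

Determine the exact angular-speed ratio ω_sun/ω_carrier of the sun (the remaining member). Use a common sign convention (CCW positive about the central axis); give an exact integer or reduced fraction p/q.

N_ring = 23 + 2·17 = 57
23(ω_s−ω_c) = −57(ω_r−ω_c),  ω_r=0, ω_c=1
ω_s = 1 − (57/23)(0−1) = 80/23
ω_s/ω_c = 80/23

80/23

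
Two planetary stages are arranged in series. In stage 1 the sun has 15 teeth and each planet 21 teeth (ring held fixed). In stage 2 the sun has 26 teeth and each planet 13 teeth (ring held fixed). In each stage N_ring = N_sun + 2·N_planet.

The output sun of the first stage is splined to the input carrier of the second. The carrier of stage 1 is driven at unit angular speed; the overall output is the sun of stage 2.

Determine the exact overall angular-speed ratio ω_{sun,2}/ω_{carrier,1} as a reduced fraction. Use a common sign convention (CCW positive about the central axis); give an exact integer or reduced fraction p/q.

Stage 1: N_ring = 15 + 2·21 = 57
Stage 1: 15(ω_s−ω_c) = −57(ω_r−ω_c),  ω_r=0, ω_c=1
Stage 1: ω_s = 1 − (57/15)(0−1) = 24/5
  ⇒ ω_s¹/ω_c¹ = 24/5
Stage 2: N_ring = 26 + 2·13 = 52
Stage 2: 26(ω_s−ω_c) = −52(ω_r−ω_c),  ω_r=0, ω_c=1
Stage 2: ω_s = 1 − (52/26)(0−1) = 3
  ⇒ ω_s²/ω_c² = 3
Coupling ω_c² = ω_s¹ ⇒ overall = 24/5 × 3 = 72/5

72/5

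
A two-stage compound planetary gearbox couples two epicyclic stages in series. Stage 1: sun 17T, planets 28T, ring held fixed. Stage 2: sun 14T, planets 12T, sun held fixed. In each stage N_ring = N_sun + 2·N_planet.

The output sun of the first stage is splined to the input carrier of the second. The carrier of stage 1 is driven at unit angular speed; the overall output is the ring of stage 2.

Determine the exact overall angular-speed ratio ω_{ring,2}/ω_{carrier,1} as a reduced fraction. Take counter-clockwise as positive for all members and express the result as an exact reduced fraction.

Stage 1: N_ring = 17 + 2·28 = 73
Stage 1: 17(ω_s−ω_c) = −73(ω_r−ω_c),  ω_r=0, ω_c=1
Stage 1: ω_s = 1 − (73/17)(0−1) = 90/17
  ⇒ ω_s¹/ω_c¹ = 90/17
Stage 2: N_ring = 14 + 2·12 = 38
Stage 2: 14(ω_s−ω_c) = −38(ω_r−ω_c),  ω_s=0, ω_c=1
Stage 2: ω_r = 1 − (14/38)(0−1) = 26/19
  ⇒ ω_r²/ω_c² = 26/19
Coupling ω_c² = ω_s¹ ⇒ overall = 90/17 × 26/19 = 2340/323

2340/323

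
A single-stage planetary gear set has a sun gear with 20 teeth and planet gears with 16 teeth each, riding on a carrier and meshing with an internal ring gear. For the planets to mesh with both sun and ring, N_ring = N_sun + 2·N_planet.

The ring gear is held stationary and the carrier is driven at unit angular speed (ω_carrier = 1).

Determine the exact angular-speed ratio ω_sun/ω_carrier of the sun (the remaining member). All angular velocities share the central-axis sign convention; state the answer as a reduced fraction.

N_ring = 20 + 2·16 = 52
20(ω_s−ω_c) = −52(ω_r−ω_c),  ω_r=0, ω_c=1
ω_s = 1 − (52/20)(0−1) = 18/5
ω_s/ω_c = 18/5

18/5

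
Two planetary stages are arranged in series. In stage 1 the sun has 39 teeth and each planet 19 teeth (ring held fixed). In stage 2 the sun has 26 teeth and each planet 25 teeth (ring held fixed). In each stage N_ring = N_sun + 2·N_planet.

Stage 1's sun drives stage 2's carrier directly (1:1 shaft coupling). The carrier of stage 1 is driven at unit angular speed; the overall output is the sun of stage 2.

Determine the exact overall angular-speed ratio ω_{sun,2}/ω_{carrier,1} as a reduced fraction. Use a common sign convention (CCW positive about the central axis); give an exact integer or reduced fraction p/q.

1972/169

Stage 1: N_ring = 39 + 2·19 = 77
Stage 1: 39(ω_s−ω_c) = −77(ω_r−ω_c),  ω_r=0, ω_c=1
Stage 1: ω_s = 1 − (77/39)(0−1) = 116/39
  ⇒ ω_s¹/ω_c¹ = 116/39
Stage 2: N_ring = 26 + 2·25 = 76
Stage 2: 26(ω_s−ω_c) = −76(ω_r−ω_c),  ω_r=0, ω_c=1
Stage 2: ω_s = 1 − (76/26)(0−1) = 51/13
  ⇒ ω_s²/ω_c² = 51/13
Coupling ω_c² = ω_s¹ ⇒ overall = 116/39 × 51/13 = 1972/169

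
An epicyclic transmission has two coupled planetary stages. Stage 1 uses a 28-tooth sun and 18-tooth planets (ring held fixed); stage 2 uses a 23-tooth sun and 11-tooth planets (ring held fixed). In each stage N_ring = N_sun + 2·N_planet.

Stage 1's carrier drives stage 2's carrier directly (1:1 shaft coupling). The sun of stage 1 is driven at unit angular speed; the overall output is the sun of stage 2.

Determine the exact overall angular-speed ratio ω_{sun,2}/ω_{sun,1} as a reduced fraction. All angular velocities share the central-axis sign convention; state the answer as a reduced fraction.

476/529

Stage 1: N_ring = 28 + 2·18 = 64
Stage 1: 28(ω_s−ω_c) = −64(ω_r−ω_c),  ω_r=0, ω_s=1
Stage 1: 28(1−ω_c) = −64(0−ω_c)  ⇒  92ω_c = 28  ⇒  ω_c = 7/23
  ⇒ ω_c¹/ω_s¹ = 7/23
Stage 2: N_ring = 23 + 2·11 = 45
Stage 2: 23(ω_s−ω_c) = −45(ω_r−ω_c),  ω_r=0, ω_c=1
Stage 2: ω_s = 1 − (45/23)(0−1) = 68/23
  ⇒ ω_s²/ω_c² = 68/23
Coupling ω_c² = ω_c¹ ⇒ overall = 7/23 × 68/23 = 476/529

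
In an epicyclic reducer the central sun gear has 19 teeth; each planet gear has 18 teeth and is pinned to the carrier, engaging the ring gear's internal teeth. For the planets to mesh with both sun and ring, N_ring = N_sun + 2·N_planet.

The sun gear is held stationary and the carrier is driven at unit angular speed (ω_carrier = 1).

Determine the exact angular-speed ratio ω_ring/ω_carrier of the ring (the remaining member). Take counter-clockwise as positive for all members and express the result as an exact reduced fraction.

N_ring = 19 + 2·18 = 55
19(ω_s−ω_c) = −55(ω_r−ω_c),  ω_s=0, ω_c=1
ω_r = 1 − (19/55)(0−1) = 74/55
ω_r/ω_c = 74/55

74/55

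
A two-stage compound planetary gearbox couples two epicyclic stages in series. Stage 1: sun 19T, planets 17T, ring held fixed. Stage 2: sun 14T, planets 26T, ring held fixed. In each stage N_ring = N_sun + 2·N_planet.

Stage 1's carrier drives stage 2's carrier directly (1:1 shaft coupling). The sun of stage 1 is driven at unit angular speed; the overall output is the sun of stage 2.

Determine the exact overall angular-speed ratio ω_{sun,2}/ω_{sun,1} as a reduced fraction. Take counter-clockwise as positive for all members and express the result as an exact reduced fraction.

95/63

Stage 1: N_ring = 19 + 2·17 = 53
Stage 1: 19(ω_s−ω_c) = −53(ω_r−ω_c),  ω_r=0, ω_s=1
Stage 1: 19(1−ω_c) = −53(0−ω_c)  ⇒  72ω_c = 19  ⇒  ω_c = 19/72
  ⇒ ω_c¹/ω_s¹ = 19/72
Stage 2: N_ring = 14 + 2·26 = 66
Stage 2: 14(ω_s−ω_c) = −66(ω_r−ω_c),  ω_r=0, ω_c=1
Stage 2: ω_s = 1 − (66/14)(0−1) = 40/7
  ⇒ ω_s²/ω_c² = 40/7
Coupling ω_c² = ω_c¹ ⇒ overall = 19/72 × 40/7 = 95/63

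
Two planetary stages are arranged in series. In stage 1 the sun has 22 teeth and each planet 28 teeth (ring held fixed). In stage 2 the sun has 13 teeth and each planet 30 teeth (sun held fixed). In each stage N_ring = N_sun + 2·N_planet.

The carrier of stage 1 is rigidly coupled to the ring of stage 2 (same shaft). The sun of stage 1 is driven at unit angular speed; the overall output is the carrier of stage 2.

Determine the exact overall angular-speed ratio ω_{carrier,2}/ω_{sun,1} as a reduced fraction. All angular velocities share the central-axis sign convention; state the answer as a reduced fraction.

Stage 1: N_ring = 22 + 2·28 = 78
Stage 1: 22(ω_s−ω_c) = −78(ω_r−ω_c),  ω_r=0, ω_s=1
Stage 1: 22(1−ω_c) = −78(0−ω_c)  ⇒  100ω_c = 22  ⇒  ω_c = 11/50
  ⇒ ω_c¹/ω_s¹ = 11/50
Stage 2: N_ring = 13 + 2·30 = 73
Stage 2: 13(ω_s−ω_c) = −73(ω_r−ω_c),  ω_s=0, ω_r=1
Stage 2: 13(0−ω_c) = −73(1−ω_c)  ⇒  86ω_c = 73  ⇒  ω_c = 73/86
  ⇒ ω_c²/ω_r² = 73/86
Coupling ω_r² = ω_c¹ ⇒ overall = 11/50 × 73/86 = 803/4300

803/4300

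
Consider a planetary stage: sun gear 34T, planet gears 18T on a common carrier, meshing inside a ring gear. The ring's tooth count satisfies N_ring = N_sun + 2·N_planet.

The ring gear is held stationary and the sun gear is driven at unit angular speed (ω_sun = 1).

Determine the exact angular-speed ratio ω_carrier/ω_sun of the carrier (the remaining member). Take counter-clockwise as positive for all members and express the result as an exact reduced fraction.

17/52

N_ring = 34 + 2·18 = 70
34(ω_s−ω_c) = −70(ω_r−ω_c),  ω_r=0, ω_s=1
34(1−ω_c) = −70(0−ω_c)  ⇒  104ω_c = 34  ⇒  ω_c = 17/52
ω_c/ω_s = 17/52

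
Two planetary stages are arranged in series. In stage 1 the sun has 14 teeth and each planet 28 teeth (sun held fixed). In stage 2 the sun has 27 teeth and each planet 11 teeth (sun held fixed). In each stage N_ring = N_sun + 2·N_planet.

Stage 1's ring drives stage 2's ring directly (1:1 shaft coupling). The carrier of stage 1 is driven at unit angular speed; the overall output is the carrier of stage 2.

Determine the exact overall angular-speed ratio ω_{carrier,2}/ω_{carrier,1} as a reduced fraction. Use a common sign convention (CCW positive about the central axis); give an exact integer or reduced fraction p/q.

Stage 1: N_ring = 14 + 2·28 = 70
Stage 1: 14(ω_s−ω_c) = −70(ω_r−ω_c),  ω_s=0, ω_c=1
Stage 1: ω_r = 1 − (14/70)(0−1) = 6/5
  ⇒ ω_r¹/ω_c¹ = 6/5
Stage 2: N_ring = 27 + 2·11 = 49
Stage 2: 27(ω_s−ω_c) = −49(ω_r−ω_c),  ω_s=0, ω_r=1
Stage 2: 27(0−ω_c) = −49(1−ω_c)  ⇒  76ω_c = 49  ⇒  ω_c = 49/76
  ⇒ ω_c²/ω_r² = 49/76
Coupling ω_r² = ω_r¹ ⇒ overall = 6/5 × 49/76 = 147/190

147/190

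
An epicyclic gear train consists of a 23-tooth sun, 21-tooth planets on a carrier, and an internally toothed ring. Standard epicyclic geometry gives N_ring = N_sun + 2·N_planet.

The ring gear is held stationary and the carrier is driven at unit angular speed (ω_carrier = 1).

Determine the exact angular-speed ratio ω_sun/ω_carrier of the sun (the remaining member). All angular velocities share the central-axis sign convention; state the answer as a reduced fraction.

88/23

N_ring = 23 + 2·21 = 65
23(ω_s−ω_c) = −65(ω_r−ω_c),  ω_r=0, ω_c=1
ω_s = 1 − (65/23)(0−1) = 88/23
ω_s/ω_c = 88/23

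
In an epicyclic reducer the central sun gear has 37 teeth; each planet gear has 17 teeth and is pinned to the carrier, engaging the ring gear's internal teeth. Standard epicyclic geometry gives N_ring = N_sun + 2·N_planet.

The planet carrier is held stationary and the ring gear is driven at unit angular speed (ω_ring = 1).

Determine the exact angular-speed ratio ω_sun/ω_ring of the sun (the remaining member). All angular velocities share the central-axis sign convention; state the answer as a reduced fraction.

-71/37

N_ring = 37 + 2·17 = 71
37(ω_s−ω_c) = −71(ω_r−ω_c),  ω_c=0, ω_r=1
ω_s = 0 − (71/37)(1−0) = -71/37
ω_s/ω_r = -71/37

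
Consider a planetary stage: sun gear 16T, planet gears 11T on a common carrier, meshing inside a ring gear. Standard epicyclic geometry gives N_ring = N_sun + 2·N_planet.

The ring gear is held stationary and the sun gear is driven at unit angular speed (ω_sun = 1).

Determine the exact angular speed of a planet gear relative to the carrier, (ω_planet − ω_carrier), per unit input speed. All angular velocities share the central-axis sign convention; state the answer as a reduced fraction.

-304/297

N_ring = 16 + 2·11 = 38
16(ω_s−ω_c) = −38(ω_r−ω_c),  ω_r=0, ω_s=1
16(1−ω_c) = −38(0−ω_c)  ⇒  54ω_c = 16  ⇒  ω_c = 8/27
sun–planet: 16·(1−8/27) = −11·(ω_p−ω_c)  ⇒  ω_p−ω_c = −(16/11)·(19/27) = -304/297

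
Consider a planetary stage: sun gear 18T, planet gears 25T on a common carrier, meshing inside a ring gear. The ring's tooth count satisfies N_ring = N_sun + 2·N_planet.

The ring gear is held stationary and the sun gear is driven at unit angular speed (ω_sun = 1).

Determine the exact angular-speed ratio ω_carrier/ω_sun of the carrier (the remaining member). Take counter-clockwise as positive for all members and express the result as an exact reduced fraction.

9/43

N_ring = 18 + 2·25 = 68
18(ω_s−ω_c) = −68(ω_r−ω_c),  ω_r=0, ω_s=1
18(1−ω_c) = −68(0−ω_c)  ⇒  86ω_c = 18  ⇒  ω_c = 9/43
ω_c/ω_s = 9/43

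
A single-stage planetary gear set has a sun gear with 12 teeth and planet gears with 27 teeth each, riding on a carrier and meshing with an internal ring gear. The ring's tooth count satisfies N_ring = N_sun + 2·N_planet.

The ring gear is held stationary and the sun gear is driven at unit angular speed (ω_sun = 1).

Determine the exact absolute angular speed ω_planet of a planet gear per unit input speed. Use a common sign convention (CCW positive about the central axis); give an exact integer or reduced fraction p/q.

N_ring = 12 + 2·27 = 66
12(ω_s−ω_c) = −66(ω_r−ω_c),  ω_r=0, ω_s=1
12(1−ω_c) = −66(0−ω_c)  ⇒  78ω_c = 12  ⇒  ω_c = 2/13
sun–planet: 12·(1−2/13) = −27·(ω_p−ω_c)  ⇒  ω_p−ω_c = −(12/27)·(11/13) = -44/117
ω_p = 2/13 − 44/117 = -2/9

-2/9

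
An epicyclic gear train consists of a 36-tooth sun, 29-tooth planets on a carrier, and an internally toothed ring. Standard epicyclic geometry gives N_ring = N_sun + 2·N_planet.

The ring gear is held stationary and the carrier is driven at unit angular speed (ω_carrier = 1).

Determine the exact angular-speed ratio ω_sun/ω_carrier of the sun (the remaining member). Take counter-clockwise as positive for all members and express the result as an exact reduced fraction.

65/18

N_ring = 36 + 2·29 = 94
36(ω_s−ω_c) = −94(ω_r−ω_c),  ω_r=0, ω_c=1
ω_s = 1 − (94/36)(0−1) = 65/18
ω_s/ω_c = 65/18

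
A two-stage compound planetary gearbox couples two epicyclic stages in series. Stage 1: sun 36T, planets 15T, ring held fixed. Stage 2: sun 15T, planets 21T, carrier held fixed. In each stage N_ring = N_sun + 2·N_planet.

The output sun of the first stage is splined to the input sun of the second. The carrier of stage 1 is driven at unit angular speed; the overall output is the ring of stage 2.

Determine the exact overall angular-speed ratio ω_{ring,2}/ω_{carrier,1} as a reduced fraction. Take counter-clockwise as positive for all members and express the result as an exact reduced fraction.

-85/114

Stage 1: N_ring = 36 + 2·15 = 66
Stage 1: 36(ω_s−ω_c) = −66(ω_r−ω_c),  ω_r=0, ω_c=1
Stage 1: ω_s = 1 − (66/36)(0−1) = 17/6
  ⇒ ω_s¹/ω_c¹ = 17/6
Stage 2: N_ring = 15 + 2·21 = 57
Stage 2: 15(ω_s−ω_c) = −57(ω_r−ω_c),  ω_c=0, ω_s=1
Stage 2: ω_r = 0 − (15/57)(1−0) = -5/19
  ⇒ ω_r²/ω_s² = -5/19
Coupling ω_s² = ω_s¹ ⇒ overall = 17/6 × -5/19 = -85/114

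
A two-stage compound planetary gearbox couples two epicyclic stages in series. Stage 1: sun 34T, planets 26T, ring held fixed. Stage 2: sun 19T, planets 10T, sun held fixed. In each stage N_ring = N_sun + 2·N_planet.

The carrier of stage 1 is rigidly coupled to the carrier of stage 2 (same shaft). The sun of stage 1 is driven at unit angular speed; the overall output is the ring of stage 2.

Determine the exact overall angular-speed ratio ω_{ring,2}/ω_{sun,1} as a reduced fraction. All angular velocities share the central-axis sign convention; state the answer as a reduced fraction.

493/1170

Stage 1: N_ring = 34 + 2·26 = 86
Stage 1: 34(ω_s−ω_c) = −86(ω_r−ω_c),  ω_r=0, ω_s=1
Stage 1: 34(1−ω_c) = −86(0−ω_c)  ⇒  120ω_c = 34  ⇒  ω_c = 17/60
  ⇒ ω_c¹/ω_s¹ = 17/60
Stage 2: N_ring = 19 + 2·10 = 39
Stage 2: 19(ω_s−ω_c) = −39(ω_r−ω_c),  ω_s=0, ω_c=1
Stage 2: ω_r = 1 − (19/39)(0−1) = 58/39
  ⇒ ω_r²/ω_c² = 58/39
Coupling ω_c² = ω_c¹ ⇒ overall = 17/60 × 58/39 = 493/1170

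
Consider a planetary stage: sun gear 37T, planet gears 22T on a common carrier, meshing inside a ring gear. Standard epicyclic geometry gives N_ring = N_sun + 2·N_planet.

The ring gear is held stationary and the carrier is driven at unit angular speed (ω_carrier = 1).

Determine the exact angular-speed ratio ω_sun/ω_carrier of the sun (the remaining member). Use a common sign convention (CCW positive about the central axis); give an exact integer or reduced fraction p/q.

N_ring = 37 + 2·22 = 81
37(ω_s−ω_c) = −81(ω_r−ω_c),  ω_r=0, ω_c=1
ω_s = 1 − (81/37)(0−1) = 118/37
ω_s/ω_c = 118/37

118/37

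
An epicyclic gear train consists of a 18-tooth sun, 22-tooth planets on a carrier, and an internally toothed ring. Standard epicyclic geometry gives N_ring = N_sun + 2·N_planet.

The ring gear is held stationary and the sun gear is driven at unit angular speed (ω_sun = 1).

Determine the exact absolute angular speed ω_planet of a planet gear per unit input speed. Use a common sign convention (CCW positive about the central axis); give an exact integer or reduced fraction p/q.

-9/22

N_ring = 18 + 2·22 = 62
18(ω_s−ω_c) = −62(ω_r−ω_c),  ω_r=0, ω_s=1
18(1−ω_c) = −62(0−ω_c)  ⇒  80ω_c = 18  ⇒  ω_c = 9/40
sun–planet: 18·(1−9/40) = −22·(ω_p−ω_c)  ⇒  ω_p−ω_c = −(18/22)·(31/40) = -279/440
ω_p = 9/40 − 279/440 = -9/22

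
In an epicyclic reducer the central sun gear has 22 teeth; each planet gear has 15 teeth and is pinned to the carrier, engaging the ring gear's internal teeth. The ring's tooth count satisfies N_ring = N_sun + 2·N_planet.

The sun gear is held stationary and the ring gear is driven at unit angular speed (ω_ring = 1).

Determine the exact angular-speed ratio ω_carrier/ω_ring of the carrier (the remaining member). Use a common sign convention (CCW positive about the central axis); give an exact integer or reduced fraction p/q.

26/37

N_ring = 22 + 2·15 = 52
22(ω_s−ω_c) = −52(ω_r−ω_c),  ω_s=0, ω_r=1
22(0−ω_c) = −52(1−ω_c)  ⇒  74ω_c = 52  ⇒  ω_c = 26/37
ω_c/ω_r = 26/37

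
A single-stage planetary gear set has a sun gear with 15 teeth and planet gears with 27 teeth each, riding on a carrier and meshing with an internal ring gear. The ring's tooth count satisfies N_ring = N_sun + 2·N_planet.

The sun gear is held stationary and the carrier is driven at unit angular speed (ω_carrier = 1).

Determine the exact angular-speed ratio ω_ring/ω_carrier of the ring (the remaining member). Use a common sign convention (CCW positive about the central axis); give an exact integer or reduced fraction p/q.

28/23

N_ring = 15 + 2·27 = 69
15(ω_s−ω_c) = −69(ω_r−ω_c),  ω_s=0, ω_c=1
ω_r = 1 − (15/69)(0−1) = 28/23
ω_r/ω_c = 28/23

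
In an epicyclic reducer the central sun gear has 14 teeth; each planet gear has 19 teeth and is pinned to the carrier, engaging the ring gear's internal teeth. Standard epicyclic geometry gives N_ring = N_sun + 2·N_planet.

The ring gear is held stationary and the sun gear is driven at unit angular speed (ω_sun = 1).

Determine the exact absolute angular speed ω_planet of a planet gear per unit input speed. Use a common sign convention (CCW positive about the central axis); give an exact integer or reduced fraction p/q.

-7/19

N_ring = 14 + 2·19 = 52
14(ω_s−ω_c) = −52(ω_r−ω_c),  ω_r=0, ω_s=1
14(1−ω_c) = −52(0−ω_c)  ⇒  66ω_c = 14  ⇒  ω_c = 7/33
sun–planet: 14·(1−7/33) = −19·(ω_p−ω_c)  ⇒  ω_p−ω_c = −(14/19)·(26/33) = -364/627
ω_p = 7/33 − 364/627 = -7/19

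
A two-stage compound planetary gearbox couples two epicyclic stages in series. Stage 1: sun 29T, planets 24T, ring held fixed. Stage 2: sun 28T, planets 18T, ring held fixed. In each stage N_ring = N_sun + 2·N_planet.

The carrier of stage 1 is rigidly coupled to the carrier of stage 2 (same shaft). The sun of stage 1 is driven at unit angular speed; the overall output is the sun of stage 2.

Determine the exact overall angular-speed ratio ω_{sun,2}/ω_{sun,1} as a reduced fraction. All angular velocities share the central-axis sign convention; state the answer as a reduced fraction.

667/742

Stage 1: N_ring = 29 + 2·24 = 77
Stage 1: 29(ω_s−ω_c) = −77(ω_r−ω_c),  ω_r=0, ω_s=1
Stage 1: 29(1−ω_c) = −77(0−ω_c)  ⇒  106ω_c = 29  ⇒  ω_c = 29/106
  ⇒ ω_c¹/ω_s¹ = 29/106
Stage 2: N_ring = 28 + 2·18 = 64
Stage 2: 28(ω_s−ω_c) = −64(ω_r−ω_c),  ω_r=0, ω_c=1
Stage 2: ω_s = 1 − (64/28)(0−1) = 23/7
  ⇒ ω_s²/ω_c² = 23/7
Coupling ω_c² = ω_c¹ ⇒ overall = 29/106 × 23/7 = 667/742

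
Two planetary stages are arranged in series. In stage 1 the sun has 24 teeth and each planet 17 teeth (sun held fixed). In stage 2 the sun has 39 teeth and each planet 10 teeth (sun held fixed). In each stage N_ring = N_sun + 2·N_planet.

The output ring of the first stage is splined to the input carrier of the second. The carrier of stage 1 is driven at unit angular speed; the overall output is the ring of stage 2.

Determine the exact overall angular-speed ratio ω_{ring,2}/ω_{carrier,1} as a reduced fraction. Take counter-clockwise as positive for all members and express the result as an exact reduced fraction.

4018/1711

Stage 1: N_ring = 24 + 2·17 = 58
Stage 1: 24(ω_s−ω_c) = −58(ω_r−ω_c),  ω_s=0, ω_c=1
Stage 1: ω_r = 1 − (24/58)(0−1) = 41/29
  ⇒ ω_r¹/ω_c¹ = 41/29
Stage 2: N_ring = 39 + 2·10 = 59
Stage 2: 39(ω_s−ω_c) = −59(ω_r−ω_c),  ω_s=0, ω_c=1
Stage 2: ω_r = 1 − (39/59)(0−1) = 98/59
  ⇒ ω_r²/ω_c² = 98/59
Coupling ω_c² = ω_r¹ ⇒ overall = 41/29 × 98/59 = 4018/1711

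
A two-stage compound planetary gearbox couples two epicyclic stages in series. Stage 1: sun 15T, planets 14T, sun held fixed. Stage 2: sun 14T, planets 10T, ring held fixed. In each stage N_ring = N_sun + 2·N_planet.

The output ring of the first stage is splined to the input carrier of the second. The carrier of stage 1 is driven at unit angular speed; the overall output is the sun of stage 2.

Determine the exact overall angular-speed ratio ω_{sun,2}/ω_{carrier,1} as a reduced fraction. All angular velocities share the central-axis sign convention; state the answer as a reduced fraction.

Stage 1: N_ring = 15 + 2·14 = 43
Stage 1: 15(ω_s−ω_c) = −43(ω_r−ω_c),  ω_s=0, ω_c=1
Stage 1: ω_r = 1 − (15/43)(0−1) = 58/43
  ⇒ ω_r¹/ω_c¹ = 58/43
Stage 2: N_ring = 14 + 2·10 = 34
Stage 2: 14(ω_s−ω_c) = −34(ω_r−ω_c),  ω_r=0, ω_c=1
Stage 2: ω_s = 1 − (34/14)(0−1) = 24/7
  ⇒ ω_s²/ω_c² = 24/7
Coupling ω_c² = ω_r¹ ⇒ overall = 58/43 × 24/7 = 1392/301

1392/301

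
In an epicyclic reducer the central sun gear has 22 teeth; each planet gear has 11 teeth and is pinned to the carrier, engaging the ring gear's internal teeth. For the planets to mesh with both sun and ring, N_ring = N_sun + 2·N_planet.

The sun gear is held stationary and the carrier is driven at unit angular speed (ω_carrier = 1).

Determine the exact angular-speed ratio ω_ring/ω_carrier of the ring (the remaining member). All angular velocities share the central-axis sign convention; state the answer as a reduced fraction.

N_ring = 22 + 2·11 = 44
22(ω_s−ω_c) = −44(ω_r−ω_c),  ω_s=0, ω_c=1
ω_r = 1 − (22/44)(0−1) = 3/2
ω_r/ω_c = 3/2

3/2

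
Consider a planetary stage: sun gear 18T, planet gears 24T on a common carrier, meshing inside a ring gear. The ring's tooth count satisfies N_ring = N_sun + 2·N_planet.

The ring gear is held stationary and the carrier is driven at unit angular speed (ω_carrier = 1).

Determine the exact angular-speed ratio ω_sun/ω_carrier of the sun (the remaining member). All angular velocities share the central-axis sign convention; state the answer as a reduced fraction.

N_ring = 18 + 2·24 = 66
18(ω_s−ω_c) = −66(ω_r−ω_c),  ω_r=0, ω_c=1
ω_s = 1 − (66/18)(0−1) = 14/3
ω_s/ω_c = 14/3

14/3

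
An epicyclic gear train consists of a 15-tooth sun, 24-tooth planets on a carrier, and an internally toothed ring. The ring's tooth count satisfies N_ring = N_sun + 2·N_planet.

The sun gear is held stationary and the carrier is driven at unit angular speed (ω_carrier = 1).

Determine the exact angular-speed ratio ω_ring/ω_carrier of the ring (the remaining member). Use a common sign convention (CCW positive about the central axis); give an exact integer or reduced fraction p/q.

N_ring = 15 + 2·24 = 63
15(ω_s−ω_c) = −63(ω_r−ω_c),  ω_s=0, ω_c=1
ω_r = 1 − (15/63)(0−1) = 26/21
ω_r/ω_c = 26/21

26/21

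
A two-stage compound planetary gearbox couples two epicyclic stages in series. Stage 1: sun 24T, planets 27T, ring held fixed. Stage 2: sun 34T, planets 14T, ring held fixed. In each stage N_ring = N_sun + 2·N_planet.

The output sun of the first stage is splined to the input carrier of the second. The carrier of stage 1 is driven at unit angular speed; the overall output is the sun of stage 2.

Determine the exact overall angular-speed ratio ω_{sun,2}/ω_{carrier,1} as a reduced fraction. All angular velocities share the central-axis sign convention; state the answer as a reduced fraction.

Stage 1: N_ring = 24 + 2·27 = 78
Stage 1: 24(ω_s−ω_c) = −78(ω_r−ω_c),  ω_r=0, ω_c=1
Stage 1: ω_s = 1 − (78/24)(0−1) = 17/4
  ⇒ ω_s¹/ω_c¹ = 17/4
Stage 2: N_ring = 34 + 2·14 = 62
Stage 2: 34(ω_s−ω_c) = −62(ω_r−ω_c),  ω_r=0, ω_c=1
Stage 2: ω_s = 1 − (62/34)(0−1) = 48/17
  ⇒ ω_s²/ω_c² = 48/17
Coupling ω_c² = ω_s¹ ⇒ overall = 17/4 × 48/17 = 12

12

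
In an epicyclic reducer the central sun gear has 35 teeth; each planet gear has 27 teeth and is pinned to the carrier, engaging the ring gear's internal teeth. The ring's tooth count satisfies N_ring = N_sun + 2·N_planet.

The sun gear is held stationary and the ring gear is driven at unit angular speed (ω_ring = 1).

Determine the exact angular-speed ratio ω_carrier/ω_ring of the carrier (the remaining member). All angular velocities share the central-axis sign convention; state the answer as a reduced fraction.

89/124

N_ring = 35 + 2·27 = 89
35(ω_s−ω_c) = −89(ω_r−ω_c),  ω_s=0, ω_r=1
35(0−ω_c) = −89(1−ω_c)  ⇒  124ω_c = 89  ⇒  ω_c = 89/124
ω_c/ω_r = 89/124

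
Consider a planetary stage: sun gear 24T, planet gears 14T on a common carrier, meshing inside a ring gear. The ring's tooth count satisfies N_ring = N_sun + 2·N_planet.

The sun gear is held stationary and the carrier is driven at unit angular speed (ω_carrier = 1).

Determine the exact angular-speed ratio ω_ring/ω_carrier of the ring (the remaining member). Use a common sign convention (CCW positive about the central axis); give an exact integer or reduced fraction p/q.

19/13

N_ring = 24 + 2·14 = 52
24(ω_s−ω_c) = −52(ω_r−ω_c),  ω_s=0, ω_c=1
ω_r = 1 − (24/52)(0−1) = 19/13
ω_r/ω_c = 19/13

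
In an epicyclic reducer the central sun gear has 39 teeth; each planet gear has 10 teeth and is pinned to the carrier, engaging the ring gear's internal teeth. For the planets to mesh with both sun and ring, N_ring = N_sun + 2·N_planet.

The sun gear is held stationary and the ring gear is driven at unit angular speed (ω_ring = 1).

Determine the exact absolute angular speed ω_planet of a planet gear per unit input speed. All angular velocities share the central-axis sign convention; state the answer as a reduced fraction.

59/20

N_ring = 39 + 2·10 = 59
39(ω_s−ω_c) = −59(ω_r−ω_c),  ω_s=0, ω_r=1
39(0−ω_c) = −59(1−ω_c)  ⇒  98ω_c = 59  ⇒  ω_c = 59/98
sun–planet: 39·(0−59/98) = −10·(ω_p−ω_c)  ⇒  ω_p−ω_c = −(39/10)·(-59/98) = 2301/980
ω_p = 59/98 + 2301/980 = 59/20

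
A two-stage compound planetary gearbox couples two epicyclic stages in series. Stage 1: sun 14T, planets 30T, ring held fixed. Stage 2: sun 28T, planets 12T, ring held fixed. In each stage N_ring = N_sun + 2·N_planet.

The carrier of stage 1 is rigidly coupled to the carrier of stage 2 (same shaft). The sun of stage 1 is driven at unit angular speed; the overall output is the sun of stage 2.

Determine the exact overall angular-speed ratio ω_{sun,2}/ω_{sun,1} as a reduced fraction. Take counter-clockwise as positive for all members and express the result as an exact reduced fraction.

5/11

Stage 1: N_ring = 14 + 2·30 = 74
Stage 1: 14(ω_s−ω_c) = −74(ω_r−ω_c),  ω_r=0, ω_s=1
Stage 1: 14(1−ω_c) = −74(0−ω_c)  ⇒  88ω_c = 14  ⇒  ω_c = 7/44
  ⇒ ω_c¹/ω_s¹ = 7/44
Stage 2: N_ring = 28 + 2·12 = 52
Stage 2: 28(ω_s−ω_c) = −52(ω_r−ω_c),  ω_r=0, ω_c=1
Stage 2: ω_s = 1 − (52/28)(0−1) = 20/7
  ⇒ ω_s²/ω_c² = 20/7
Coupling ω_c² = ω_c¹ ⇒ overall = 7/44 × 20/7 = 5/11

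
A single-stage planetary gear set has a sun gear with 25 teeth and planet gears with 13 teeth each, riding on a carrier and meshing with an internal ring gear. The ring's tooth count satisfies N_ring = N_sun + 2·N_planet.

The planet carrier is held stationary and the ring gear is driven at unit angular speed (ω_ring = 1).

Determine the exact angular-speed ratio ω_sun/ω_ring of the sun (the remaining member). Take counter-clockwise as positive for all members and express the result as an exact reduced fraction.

-51/25

N_ring = 25 + 2·13 = 51
25(ω_s−ω_c) = −51(ω_r−ω_c),  ω_c=0, ω_r=1
ω_s = 0 − (51/25)(1−0) = -51/25
ω_s/ω_r = -51/25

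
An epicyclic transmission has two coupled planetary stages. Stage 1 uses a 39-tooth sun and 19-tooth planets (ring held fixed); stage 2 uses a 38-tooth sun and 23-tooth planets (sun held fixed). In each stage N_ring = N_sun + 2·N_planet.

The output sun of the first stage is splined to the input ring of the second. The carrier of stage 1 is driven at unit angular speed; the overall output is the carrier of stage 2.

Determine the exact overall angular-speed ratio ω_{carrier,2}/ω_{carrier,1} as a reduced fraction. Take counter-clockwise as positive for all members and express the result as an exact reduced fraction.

1624/793

Stage 1: N_ring = 39 + 2·19 = 77
Stage 1: 39(ω_s−ω_c) = −77(ω_r−ω_c),  ω_r=0, ω_c=1
Stage 1: ω_s = 1 − (77/39)(0−1) = 116/39
  ⇒ ω_s¹/ω_c¹ = 116/39
Stage 2: N_ring = 38 + 2·23 = 84
Stage 2: 38(ω_s−ω_c) = −84(ω_r−ω_c),  ω_s=0, ω_r=1
Stage 2: 38(0−ω_c) = −84(1−ω_c)  ⇒  122ω_c = 84  ⇒  ω_c = 42/61
  ⇒ ω_c²/ω_r² = 42/61
Coupling ω_r² = ω_s¹ ⇒ overall = 116/39 × 42/61 = 1624/793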